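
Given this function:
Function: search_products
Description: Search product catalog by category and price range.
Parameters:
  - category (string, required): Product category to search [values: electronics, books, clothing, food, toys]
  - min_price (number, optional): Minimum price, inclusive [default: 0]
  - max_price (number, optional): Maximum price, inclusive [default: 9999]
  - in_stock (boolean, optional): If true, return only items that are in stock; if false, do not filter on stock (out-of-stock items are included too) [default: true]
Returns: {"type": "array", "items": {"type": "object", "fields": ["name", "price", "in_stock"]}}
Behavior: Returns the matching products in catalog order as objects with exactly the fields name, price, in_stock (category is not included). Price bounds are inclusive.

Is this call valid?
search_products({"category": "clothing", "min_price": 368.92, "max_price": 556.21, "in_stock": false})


Checking all required parameters present and types match... All valid.
Valid


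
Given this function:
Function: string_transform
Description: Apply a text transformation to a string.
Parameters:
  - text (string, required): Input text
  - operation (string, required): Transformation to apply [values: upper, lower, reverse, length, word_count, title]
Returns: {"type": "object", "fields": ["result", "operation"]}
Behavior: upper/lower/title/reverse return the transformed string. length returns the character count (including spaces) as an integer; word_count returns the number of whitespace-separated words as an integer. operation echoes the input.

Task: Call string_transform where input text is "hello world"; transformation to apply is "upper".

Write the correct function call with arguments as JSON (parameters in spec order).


Mapping each described value to its parameter name:
  'Input text' -> text = "hello world"
  'Transformation to apply' -> operation = "upper"
string_transform({"text": "hello world", "operation": "upper"})


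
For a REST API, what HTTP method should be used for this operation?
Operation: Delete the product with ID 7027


GET = read, POST = create, PUT = update/replace, DELETE = remove
This operation is a removal.
DELETE


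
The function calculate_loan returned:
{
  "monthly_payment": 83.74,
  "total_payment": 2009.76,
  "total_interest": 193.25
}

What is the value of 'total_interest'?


193.25


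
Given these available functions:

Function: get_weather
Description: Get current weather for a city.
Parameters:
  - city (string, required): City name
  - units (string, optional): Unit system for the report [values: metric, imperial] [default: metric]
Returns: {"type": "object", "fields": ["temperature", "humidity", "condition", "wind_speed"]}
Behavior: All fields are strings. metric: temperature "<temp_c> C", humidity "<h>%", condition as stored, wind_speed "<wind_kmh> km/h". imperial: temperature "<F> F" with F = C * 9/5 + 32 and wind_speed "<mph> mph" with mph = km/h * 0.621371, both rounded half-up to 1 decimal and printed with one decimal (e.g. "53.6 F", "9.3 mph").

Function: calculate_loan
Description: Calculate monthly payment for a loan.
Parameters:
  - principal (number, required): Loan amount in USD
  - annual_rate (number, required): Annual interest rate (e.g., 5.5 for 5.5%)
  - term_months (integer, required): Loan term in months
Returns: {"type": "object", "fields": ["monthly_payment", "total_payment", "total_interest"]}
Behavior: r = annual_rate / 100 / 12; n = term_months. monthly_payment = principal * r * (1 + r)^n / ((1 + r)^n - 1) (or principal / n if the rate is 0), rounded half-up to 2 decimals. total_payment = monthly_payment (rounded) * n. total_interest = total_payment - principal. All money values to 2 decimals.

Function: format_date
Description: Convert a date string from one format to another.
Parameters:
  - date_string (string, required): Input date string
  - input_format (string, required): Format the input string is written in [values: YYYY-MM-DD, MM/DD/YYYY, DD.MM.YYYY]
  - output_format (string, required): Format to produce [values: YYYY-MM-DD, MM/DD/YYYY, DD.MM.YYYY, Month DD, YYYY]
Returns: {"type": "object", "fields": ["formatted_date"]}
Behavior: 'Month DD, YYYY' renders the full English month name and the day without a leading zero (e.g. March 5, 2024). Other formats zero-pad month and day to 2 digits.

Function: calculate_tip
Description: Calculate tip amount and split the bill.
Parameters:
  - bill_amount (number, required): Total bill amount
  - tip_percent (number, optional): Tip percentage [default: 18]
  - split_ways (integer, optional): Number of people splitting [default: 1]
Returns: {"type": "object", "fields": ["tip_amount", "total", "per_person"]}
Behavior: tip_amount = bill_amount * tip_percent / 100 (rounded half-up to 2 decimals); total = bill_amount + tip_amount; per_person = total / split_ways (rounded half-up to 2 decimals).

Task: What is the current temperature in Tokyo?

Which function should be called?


The task needs a function whose description is: Get current weather for a city.
get_weather


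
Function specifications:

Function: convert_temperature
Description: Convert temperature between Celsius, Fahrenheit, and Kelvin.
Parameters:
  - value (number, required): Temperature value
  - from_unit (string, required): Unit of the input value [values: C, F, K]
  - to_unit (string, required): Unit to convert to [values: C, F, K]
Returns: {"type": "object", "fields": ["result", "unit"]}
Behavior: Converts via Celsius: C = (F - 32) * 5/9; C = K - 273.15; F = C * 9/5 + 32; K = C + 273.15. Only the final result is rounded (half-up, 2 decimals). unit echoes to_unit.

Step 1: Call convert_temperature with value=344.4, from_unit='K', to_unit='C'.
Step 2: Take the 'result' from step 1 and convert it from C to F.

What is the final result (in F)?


Step 1: convert_temperature(value=344.4, from_unit=K, to_unit=C)
  To C: 344.4 - 273.15 = 71.25
  Target is C: 71.25
  Round to 2 decimals: 71.25
  -> result = 71.25 C
Step 2: convert_temperature(value=71.25, from_unit=C, to_unit=F)
  Input already in C: 71.25
  To F: 71.25 * 9/5 + 32 = 160.25
  Round to 2 decimals: 160.25
  -> result = 160.25 F
160.25 F


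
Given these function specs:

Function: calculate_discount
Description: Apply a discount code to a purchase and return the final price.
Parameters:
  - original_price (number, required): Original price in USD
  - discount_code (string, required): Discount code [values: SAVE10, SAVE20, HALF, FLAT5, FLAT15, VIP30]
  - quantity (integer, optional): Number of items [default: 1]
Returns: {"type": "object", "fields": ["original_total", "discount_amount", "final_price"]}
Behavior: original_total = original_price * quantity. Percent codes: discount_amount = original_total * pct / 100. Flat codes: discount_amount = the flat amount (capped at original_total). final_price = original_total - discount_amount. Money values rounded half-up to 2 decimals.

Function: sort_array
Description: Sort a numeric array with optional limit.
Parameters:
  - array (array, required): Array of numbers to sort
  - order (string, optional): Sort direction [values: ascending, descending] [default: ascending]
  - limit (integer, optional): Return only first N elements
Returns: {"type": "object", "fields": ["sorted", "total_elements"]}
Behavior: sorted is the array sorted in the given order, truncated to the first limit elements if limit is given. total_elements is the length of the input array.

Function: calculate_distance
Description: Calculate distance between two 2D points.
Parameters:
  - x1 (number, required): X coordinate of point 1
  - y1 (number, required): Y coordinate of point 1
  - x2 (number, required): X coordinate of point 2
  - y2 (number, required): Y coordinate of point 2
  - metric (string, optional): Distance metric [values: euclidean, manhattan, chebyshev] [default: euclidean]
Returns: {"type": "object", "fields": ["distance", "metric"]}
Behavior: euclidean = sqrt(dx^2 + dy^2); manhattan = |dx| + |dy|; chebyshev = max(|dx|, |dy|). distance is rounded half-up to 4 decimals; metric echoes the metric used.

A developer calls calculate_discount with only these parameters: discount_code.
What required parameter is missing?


Required parameters: original_price, discount_code
Provided: discount_code
Missing: original_price
original_price


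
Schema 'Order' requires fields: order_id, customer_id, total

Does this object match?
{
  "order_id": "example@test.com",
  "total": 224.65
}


Checking required fields...
Missing: customer_id
Invalid - missing required field 'customer_id'


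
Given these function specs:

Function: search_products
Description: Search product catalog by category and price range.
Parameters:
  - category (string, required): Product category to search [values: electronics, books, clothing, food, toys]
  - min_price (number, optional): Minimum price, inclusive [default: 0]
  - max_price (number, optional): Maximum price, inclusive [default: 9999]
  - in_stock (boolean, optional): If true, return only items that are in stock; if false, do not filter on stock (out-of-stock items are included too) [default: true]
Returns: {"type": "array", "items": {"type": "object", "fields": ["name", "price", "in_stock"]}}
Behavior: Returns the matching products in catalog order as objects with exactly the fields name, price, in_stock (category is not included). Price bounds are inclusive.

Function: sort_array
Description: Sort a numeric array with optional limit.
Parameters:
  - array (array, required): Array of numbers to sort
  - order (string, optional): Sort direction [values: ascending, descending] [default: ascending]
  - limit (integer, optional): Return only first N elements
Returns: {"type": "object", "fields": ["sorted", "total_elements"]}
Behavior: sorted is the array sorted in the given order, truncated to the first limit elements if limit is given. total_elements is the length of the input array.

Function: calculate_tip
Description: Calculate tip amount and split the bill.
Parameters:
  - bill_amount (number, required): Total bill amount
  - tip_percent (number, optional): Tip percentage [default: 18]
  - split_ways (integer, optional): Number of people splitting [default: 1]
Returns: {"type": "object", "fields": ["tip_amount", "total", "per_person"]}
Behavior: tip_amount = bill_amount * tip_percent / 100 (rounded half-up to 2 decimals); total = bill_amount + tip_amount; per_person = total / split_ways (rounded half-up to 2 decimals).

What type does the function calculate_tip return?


The calculate_tip spec declares Returns: {"type": "object", "fields": ["tip_amount", "total", "per_person"]}
Type:
object


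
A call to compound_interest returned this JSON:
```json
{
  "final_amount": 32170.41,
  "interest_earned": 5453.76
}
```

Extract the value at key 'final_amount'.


32170.41


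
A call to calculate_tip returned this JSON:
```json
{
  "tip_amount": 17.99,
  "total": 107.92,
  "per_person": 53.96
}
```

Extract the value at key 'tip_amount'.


17.99


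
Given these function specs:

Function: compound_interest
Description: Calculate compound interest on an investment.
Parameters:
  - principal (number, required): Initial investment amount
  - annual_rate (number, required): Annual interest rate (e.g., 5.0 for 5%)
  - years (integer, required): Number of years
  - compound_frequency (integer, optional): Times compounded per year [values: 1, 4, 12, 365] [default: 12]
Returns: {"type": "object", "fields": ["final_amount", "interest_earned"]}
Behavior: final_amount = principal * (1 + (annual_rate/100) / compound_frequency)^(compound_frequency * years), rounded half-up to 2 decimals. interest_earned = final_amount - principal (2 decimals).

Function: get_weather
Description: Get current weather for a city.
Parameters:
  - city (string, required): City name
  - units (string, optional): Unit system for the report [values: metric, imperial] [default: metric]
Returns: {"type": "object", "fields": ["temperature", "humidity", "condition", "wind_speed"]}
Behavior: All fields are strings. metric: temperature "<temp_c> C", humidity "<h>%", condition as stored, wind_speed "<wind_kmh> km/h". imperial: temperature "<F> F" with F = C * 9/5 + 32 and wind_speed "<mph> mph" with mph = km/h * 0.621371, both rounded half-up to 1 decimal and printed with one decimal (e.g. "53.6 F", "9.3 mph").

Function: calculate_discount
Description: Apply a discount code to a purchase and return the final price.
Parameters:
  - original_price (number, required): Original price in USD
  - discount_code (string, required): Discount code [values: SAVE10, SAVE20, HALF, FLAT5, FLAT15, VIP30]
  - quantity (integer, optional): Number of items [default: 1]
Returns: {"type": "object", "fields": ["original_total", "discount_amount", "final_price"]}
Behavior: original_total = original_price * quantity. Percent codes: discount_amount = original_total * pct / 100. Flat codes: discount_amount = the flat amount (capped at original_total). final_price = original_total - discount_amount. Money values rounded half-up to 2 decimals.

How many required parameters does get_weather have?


Parameters of get_weather: city (required), units (optional)
Required count:
1


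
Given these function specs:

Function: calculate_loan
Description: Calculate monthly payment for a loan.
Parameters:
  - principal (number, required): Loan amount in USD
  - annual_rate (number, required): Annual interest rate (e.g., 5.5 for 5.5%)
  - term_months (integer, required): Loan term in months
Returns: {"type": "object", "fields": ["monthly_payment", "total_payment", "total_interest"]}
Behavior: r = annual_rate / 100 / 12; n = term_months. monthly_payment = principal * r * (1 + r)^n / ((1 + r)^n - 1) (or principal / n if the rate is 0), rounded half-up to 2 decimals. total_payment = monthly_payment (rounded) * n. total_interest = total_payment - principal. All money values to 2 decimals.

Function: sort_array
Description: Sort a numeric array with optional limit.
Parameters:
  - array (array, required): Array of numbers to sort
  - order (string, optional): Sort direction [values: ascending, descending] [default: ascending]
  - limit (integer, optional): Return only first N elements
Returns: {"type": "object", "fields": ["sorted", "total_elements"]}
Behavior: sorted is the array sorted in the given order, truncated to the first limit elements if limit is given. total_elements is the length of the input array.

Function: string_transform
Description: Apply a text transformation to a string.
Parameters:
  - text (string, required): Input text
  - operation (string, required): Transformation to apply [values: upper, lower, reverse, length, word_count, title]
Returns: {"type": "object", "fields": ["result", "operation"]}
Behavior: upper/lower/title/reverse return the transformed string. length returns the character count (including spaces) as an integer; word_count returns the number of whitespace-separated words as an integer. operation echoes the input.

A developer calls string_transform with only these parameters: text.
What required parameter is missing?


Required parameters: text, operation
Provided: text
Missing: operation
operation


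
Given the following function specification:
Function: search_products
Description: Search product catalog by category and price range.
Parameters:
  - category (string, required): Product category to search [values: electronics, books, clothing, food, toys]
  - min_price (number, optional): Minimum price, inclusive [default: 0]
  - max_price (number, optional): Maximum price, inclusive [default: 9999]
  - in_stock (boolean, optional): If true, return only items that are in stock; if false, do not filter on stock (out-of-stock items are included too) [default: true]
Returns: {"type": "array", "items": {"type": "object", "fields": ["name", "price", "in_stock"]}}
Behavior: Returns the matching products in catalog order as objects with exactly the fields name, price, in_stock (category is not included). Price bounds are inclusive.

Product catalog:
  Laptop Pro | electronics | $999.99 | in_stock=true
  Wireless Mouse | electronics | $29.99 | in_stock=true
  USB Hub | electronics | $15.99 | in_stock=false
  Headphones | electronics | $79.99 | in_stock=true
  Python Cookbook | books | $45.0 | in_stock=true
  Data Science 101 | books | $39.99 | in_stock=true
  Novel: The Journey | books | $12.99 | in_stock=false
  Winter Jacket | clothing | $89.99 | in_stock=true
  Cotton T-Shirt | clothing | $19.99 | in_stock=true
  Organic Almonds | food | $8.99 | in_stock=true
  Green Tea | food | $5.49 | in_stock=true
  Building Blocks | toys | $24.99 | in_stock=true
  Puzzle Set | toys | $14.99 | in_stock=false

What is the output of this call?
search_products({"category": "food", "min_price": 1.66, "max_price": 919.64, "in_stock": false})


Filter: category=food, 1.66 <= price <= 919.64, in_stock=false so stock is not filtered
  Organic Almonds ($8.99): keep
  Green Tea ($5.49): keep
Output:
[{"name": "Organic Almonds", "price": 8.99, "in_stock": true}, {"name": "Green Tea", "price": 5.49, "in_stock": true}]


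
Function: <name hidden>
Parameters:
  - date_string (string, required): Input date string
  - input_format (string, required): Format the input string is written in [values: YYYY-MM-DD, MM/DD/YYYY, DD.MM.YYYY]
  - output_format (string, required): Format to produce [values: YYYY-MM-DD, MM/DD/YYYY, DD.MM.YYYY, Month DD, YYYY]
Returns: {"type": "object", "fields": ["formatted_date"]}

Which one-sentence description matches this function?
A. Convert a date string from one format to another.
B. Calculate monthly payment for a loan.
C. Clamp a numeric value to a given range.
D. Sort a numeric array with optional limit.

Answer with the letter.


Parameters date_string, input_format, output_format and return ["formatted_date"] fit: Convert a date string from one format to another.
A


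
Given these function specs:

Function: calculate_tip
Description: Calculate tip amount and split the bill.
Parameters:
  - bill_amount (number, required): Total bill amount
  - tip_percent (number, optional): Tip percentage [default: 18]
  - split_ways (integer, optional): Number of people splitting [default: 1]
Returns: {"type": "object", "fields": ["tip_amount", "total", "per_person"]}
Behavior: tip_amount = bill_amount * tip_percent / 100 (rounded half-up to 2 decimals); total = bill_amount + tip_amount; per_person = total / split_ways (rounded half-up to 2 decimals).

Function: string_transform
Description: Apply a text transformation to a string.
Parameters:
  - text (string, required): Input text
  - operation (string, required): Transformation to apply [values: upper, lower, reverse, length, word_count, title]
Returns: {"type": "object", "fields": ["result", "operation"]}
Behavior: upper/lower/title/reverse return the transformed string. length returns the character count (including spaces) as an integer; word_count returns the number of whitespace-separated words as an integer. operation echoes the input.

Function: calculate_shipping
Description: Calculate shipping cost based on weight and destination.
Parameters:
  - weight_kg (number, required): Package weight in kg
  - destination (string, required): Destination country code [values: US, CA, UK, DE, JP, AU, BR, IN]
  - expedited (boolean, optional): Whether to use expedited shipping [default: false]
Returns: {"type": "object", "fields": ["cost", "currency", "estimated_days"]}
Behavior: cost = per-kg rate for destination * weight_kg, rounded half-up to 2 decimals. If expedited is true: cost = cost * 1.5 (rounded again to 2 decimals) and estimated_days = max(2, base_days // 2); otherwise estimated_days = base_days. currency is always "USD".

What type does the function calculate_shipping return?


The calculate_shipping spec declares Returns: {"type": "object", "fields": ["cost", "currency", "estimated_days"]}
Type:
object


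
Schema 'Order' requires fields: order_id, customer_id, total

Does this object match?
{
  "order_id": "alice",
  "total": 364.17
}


Checking required fields...
Missing: customer_id
Invalid - missing required field 'customer_id'


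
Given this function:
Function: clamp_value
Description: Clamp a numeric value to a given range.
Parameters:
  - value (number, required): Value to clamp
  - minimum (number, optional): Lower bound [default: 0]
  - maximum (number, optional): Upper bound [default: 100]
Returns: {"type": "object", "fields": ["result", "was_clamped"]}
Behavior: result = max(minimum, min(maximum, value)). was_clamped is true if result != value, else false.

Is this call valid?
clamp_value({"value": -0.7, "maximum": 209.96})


Checking all required parameters present and types match... All valid.
Valid


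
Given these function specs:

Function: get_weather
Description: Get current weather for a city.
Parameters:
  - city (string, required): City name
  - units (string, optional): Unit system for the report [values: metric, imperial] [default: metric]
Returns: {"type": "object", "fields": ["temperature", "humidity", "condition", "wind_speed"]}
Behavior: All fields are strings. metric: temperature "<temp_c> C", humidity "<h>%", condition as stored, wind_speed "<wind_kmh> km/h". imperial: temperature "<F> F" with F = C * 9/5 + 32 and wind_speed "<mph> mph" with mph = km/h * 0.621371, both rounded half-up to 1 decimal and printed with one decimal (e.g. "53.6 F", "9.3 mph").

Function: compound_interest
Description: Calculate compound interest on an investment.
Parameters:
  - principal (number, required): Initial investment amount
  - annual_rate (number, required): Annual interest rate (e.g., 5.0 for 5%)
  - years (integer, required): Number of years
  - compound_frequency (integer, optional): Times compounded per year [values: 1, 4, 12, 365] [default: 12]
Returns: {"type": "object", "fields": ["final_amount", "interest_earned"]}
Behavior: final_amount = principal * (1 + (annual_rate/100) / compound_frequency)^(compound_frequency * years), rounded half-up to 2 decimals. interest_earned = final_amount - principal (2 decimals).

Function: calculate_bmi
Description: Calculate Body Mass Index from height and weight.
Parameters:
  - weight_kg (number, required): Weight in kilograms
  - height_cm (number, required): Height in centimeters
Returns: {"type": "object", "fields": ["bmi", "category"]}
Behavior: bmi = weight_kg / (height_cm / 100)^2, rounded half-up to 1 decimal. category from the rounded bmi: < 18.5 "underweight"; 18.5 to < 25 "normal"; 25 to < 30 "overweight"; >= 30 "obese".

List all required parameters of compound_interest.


Parameters of compound_interest and their required/optional flag:
  principal: required
  annual_rate: required
  years: required
  compound_frequency: optional
annual_rate, principal, years


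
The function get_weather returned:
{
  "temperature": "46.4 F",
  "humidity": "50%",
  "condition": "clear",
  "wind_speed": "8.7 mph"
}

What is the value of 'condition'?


clear


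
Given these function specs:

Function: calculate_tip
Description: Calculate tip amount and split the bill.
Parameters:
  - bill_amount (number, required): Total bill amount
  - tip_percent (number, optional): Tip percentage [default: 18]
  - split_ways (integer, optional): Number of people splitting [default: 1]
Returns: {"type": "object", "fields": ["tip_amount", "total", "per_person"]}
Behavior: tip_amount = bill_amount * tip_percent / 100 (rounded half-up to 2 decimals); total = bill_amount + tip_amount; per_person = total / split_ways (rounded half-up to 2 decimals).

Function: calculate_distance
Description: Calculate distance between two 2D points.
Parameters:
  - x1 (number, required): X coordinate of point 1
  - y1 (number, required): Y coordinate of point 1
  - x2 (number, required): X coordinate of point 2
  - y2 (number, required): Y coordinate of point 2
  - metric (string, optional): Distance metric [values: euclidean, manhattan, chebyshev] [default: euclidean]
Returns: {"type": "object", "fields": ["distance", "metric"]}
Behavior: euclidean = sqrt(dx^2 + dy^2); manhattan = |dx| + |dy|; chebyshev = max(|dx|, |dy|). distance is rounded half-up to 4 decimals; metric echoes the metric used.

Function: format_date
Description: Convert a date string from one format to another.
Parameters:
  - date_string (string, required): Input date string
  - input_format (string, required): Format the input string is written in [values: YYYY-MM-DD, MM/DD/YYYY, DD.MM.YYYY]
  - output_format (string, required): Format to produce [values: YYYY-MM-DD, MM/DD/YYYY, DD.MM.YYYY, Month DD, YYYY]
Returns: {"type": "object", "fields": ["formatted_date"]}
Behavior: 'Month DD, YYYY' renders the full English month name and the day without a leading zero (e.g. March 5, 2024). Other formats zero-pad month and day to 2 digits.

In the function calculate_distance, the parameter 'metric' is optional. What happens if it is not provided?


The calculate_distance spec declares:
  - metric (string, optional): Distance metric [values: euclidean, manhattan, chebyshev] [default: euclidean]
It defaults to euclidean


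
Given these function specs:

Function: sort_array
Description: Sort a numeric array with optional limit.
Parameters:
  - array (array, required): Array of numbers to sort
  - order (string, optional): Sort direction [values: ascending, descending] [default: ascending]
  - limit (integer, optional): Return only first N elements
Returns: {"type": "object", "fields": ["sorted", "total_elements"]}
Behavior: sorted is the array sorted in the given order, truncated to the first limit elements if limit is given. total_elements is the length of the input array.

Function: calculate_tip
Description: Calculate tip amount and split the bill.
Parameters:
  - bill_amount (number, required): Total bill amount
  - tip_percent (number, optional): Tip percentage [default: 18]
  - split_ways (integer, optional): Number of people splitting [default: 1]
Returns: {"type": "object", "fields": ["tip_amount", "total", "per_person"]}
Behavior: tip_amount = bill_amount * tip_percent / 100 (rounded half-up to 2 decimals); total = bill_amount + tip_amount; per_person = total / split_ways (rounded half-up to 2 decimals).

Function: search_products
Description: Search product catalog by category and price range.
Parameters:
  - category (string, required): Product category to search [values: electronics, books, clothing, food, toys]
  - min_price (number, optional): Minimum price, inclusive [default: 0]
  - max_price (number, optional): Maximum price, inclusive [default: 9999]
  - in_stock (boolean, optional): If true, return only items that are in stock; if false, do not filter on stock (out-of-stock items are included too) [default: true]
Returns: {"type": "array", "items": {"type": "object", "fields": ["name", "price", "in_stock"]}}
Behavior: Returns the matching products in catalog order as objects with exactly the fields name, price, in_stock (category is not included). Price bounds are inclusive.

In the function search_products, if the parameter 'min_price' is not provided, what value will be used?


The search_products spec declares:
  - min_price (number, optional): Minimum price, inclusive [default: 0]
Default:
0


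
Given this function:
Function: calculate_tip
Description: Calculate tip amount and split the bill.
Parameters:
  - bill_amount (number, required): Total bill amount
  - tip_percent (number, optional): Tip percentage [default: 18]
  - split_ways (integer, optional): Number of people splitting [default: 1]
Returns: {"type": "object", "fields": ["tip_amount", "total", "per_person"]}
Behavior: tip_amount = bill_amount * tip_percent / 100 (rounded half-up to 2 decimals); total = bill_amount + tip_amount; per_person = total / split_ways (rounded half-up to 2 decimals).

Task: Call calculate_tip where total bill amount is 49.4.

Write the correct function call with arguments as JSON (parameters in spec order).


Mapping each described value to its parameter name:
  'Total bill amount' -> bill_amount = 49.4
calculate_tip({"bill_amount": 49.4})


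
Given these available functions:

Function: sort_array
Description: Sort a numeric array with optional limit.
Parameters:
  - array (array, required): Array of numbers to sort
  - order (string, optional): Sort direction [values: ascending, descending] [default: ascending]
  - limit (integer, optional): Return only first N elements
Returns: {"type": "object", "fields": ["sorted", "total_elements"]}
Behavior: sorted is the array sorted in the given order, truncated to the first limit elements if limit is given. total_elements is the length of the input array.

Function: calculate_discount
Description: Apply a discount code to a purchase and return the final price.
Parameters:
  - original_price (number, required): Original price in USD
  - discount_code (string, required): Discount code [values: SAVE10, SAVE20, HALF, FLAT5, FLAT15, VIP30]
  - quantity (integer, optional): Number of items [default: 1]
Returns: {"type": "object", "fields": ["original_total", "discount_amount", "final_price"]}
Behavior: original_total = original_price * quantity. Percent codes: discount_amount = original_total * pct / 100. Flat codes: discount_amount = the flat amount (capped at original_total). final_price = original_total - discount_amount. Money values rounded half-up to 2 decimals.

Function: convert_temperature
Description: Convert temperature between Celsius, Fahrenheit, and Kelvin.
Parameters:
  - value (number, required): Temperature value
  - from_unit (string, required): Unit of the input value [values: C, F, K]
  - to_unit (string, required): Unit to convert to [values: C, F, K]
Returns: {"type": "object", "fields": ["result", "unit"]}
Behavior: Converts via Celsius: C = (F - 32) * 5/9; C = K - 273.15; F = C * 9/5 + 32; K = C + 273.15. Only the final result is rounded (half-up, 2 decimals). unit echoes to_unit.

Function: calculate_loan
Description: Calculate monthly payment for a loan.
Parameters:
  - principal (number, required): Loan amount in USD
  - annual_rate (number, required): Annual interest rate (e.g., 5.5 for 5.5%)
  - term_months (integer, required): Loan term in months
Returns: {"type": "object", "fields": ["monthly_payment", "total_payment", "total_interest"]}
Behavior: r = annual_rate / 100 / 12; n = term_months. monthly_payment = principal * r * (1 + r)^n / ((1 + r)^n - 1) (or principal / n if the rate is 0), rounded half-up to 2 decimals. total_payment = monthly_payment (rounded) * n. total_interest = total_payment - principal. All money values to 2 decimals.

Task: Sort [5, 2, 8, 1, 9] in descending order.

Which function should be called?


The task needs a function whose description is: Sort a numeric array with optional limit.
sort_array


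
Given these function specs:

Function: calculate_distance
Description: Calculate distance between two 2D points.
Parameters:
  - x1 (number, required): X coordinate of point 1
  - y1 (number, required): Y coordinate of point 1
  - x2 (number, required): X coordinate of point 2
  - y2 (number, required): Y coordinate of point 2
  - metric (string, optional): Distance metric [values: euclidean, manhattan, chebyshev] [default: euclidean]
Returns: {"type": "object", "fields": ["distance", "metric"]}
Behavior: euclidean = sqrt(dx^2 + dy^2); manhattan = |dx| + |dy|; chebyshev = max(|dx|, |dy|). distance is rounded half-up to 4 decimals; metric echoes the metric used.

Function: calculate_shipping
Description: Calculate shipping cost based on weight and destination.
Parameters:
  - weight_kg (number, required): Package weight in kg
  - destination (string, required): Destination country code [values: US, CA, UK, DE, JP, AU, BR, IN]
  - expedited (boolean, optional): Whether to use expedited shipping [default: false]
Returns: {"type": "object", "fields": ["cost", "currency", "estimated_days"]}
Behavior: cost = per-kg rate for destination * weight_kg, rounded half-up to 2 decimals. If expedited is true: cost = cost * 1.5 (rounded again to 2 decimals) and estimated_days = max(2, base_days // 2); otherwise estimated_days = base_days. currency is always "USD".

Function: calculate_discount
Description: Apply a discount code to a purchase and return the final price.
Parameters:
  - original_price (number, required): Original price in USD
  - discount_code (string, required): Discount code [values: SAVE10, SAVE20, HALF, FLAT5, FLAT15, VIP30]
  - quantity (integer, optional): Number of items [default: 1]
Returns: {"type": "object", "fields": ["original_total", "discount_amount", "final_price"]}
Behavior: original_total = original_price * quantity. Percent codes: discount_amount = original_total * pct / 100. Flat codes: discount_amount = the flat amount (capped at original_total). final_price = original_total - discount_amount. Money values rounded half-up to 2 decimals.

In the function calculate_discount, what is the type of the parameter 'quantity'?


The calculate_discount spec declares:
  - quantity (integer, optional): Number of items [default: 1]
Type:
integer


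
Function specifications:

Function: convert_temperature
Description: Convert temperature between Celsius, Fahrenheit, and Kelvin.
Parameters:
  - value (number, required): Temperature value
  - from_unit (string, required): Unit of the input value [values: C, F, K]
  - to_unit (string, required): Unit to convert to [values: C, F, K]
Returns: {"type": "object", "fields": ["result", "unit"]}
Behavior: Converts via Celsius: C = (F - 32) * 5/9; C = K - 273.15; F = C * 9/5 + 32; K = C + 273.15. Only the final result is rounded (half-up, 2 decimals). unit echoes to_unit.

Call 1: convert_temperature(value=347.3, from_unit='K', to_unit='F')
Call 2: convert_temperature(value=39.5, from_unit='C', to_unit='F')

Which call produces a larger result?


Call 1:
  To C: 347.3 - 273.15 = 74.15
  To F: 74.15 * 9/5 + 32 = 165.47
  Round to 2 decimals: 165.47
  -> 165.47 F
Call 2:
  Input already in C: 39.5
  To F: 39.5 * 9/5 + 32 = 103.1
  Round to 2 decimals: 103.1
  -> 103.1 F
Call 1 (165.47 F)


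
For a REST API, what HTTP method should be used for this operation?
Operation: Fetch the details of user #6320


GET = read, POST = create, PUT = update/replace, DELETE = remove
This operation is a read.
GET


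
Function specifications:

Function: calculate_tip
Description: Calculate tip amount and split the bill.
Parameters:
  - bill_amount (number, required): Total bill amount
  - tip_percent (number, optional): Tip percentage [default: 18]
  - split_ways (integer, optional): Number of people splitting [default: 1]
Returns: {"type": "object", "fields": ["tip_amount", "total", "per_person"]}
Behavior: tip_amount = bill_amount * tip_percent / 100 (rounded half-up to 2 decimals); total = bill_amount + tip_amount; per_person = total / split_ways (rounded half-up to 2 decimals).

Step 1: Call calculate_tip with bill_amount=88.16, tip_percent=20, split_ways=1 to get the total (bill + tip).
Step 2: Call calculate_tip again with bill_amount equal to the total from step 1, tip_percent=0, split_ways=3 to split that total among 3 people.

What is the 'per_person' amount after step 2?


Step 1: calculate_tip(bill_amount=88.16, tip_percent=20, split_ways=1)
  tip_amount = 88.16 * 20/100 = 17.632 -> 17.63
  total = 88.16 + 17.63 = 105.79
  per_person = 105.79 / 1 = 105.79 -> 105.79
  -> total = 105.79
Step 2: calculate_tip(bill_amount=105.79, tip_percent=0, split_ways=3)
  tip_amount = 105.79 * 0/100 = 0 -> 0.00
  total = 105.79 + 0.00 = 105.79
  per_person = 105.79 / 3 = 35.263333 -> 35.26
  -> per_person = 35.26
$35.26


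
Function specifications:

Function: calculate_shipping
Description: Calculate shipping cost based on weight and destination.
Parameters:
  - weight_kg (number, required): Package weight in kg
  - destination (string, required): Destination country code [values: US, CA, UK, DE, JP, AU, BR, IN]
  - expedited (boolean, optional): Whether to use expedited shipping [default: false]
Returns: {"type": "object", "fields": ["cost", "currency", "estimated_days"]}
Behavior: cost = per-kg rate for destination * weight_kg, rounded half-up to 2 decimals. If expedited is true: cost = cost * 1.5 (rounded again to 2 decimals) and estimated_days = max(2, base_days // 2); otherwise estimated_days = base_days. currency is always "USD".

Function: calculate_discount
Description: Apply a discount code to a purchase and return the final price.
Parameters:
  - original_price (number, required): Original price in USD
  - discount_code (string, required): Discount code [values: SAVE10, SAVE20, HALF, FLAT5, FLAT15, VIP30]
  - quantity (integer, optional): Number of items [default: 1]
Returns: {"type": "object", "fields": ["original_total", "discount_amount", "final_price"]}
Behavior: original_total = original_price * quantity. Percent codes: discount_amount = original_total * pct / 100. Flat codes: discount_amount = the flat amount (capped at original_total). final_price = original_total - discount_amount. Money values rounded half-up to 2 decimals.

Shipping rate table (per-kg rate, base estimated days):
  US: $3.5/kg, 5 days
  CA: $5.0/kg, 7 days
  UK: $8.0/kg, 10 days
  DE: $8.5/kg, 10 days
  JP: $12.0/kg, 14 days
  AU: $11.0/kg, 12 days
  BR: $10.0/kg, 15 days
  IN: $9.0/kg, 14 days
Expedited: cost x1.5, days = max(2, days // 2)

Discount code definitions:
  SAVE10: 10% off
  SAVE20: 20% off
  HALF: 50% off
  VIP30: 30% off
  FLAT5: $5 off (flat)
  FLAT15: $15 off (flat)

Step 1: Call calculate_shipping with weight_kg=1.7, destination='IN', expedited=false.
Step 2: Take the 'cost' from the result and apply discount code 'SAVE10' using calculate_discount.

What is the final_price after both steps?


Step 1: calculate_shipping(weight_kg=1.7, destination=IN, expedited=false)
  Rate for IN: $9.0/kg, base 14 days
  cost = 9.0 * 1.7 = 15.3 -> 15.30
  expedited not set/false: estimated_days = 14
  -> cost = 15.30 USD
Step 2: calculate_discount(original_price=15.3, discount_code=SAVE10, quantity=1)
  original_total = 15.3 * 1 = 15.30
  SAVE10 = 10% off: discount_amount = 15.30 * 10/100 = 1.53 -> 1.53
  final_price = 15.30 - 1.53 = 13.77
  -> final_price = 13.77
$13.77


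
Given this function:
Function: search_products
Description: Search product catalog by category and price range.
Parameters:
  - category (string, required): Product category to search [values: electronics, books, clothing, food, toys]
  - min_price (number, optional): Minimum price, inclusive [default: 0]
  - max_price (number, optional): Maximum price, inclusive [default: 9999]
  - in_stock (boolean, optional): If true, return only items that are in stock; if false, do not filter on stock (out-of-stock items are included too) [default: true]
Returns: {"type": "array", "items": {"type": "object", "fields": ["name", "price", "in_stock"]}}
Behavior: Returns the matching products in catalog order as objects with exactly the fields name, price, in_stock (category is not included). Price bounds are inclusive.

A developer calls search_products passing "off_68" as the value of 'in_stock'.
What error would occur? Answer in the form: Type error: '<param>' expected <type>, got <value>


Spec: 'in_stock' is declared as boolean; "off_68" is a string.
Type error: 'in_stock' expected boolean, got "off_68"


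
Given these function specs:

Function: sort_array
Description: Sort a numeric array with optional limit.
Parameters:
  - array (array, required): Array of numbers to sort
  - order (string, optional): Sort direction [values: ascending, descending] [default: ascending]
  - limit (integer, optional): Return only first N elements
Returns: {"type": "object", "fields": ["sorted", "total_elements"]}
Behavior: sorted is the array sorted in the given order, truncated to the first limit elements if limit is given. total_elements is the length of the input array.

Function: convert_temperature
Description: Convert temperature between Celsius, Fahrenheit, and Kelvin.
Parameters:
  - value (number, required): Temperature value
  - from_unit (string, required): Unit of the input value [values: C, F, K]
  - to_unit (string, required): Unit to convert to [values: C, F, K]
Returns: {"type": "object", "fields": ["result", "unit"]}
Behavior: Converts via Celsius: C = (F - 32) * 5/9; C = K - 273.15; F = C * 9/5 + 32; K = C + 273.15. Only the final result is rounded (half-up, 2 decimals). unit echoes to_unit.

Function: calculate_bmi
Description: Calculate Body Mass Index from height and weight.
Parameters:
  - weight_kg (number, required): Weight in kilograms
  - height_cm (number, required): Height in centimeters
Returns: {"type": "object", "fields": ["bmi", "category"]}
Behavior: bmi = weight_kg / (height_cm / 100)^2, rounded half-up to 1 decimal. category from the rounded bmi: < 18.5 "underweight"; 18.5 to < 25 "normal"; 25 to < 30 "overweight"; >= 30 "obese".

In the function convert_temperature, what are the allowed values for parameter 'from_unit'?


The convert_temperature spec declares:
  - from_unit (string, required): Unit of the input value [values: C, F, K]
Allowed values:
C, F, K
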